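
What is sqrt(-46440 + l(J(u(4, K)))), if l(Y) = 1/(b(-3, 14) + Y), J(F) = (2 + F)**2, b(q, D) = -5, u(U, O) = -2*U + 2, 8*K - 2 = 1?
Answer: I*sqrt(5619229)/11 ≈ 215.5*I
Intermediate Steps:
K = 3/8 (K = 1/4 + (1/8)*1 = 1/4 + 1/8 = 3/8 ≈ 0.37500)
u(U, O) = 2 - 2*U
l(Y) = 1/(-5 + Y)
sqrt(-46440 + l(J(u(4, K)))) = sqrt(-46440 + 1/(-5 + (2 + (2 - 2*4))**2)) = sqrt(-46440 + 1/(-5 + (2 + (2 - 8))**2)) = sqrt(-46440 + 1/(-5 + (2 - 6)**2)) = sqrt(-46440 + 1/(-5 + (-4)**2)) = sqrt(-46440 + 1/(-5 + 16)) = sqrt(-46440 + 1/11) = sqrt(-510839/11) = I*sqrt(5619229)/11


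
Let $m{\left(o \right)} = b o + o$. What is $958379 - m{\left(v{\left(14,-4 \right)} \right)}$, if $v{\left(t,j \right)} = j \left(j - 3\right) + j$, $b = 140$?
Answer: $954995$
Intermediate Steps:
$v{\left(t,j \right)} = j + j \left(-3 + j\right)$ ($v{\left(t,j \right)} = j \left(-3 + j\right) + j = j + j \left(-3 + j\right)$)
$m{\left(o \right)} = 141 o$ ($m{\left(o \right)} = 140 o + o = 141 o$)
$958379 - m{\left(v{\left(14,-4 \right)} \right)} = 958379 - 141 \left(- 4 \left(-2 - 4\right)\right) = 958379 - 141 \left(\left(-4\right) \left(-6\right)\right) = 958379 - 141 \cdot 24 = 958379 - 3384 = 954995$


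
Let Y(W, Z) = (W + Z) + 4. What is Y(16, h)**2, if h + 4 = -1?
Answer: 225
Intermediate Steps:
h = -5 (h = -4 - 1 = -5)
Y(W, Z) = 4 + W + Z
Y(16, h)**2 = (4 + 16 - 5)**2 = 15**2 = 225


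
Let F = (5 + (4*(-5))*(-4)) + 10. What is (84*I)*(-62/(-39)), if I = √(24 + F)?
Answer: 1736*√119/13 ≈ 1456.7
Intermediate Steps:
F = 95 (F = (5 - 20*(-4)) + 10 = (5 + 80) + 10 = 85 + 10 = 95)
I = √119 (I = √(24 + 95) = √119 ≈ 10.909)
(84*I)*(-62/(-39)) = (84*√119)*(-62/(-39)) = (84*√119)*(-62*(-1/39)) = (84*√119)*(62/39) = 1736*√119/13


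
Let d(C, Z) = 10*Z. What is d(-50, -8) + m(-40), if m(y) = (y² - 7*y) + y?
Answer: 1760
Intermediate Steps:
m(y) = y² - 6*y
d(-50, -8) + m(-40) = 10*(-8) - 40*(-6 - 40) = -80 - 40*(-46) = -80 + 1840 = 1760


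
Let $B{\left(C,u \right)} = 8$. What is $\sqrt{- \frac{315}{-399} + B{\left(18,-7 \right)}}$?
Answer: $\frac{\sqrt{3173}}{19} \approx 2.9647$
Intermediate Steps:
$\sqrt{- \frac{315}{-399} + B{\left(18,-7 \right)}} = \sqrt{- \frac{315}{-399} + 8} = \sqrt{\left(-315\right) \left(- \frac{1}{399}\right) + 8} = \sqrt{\frac{15}{19} + 8} = \sqrt{\frac{167}{19}} = \frac{\sqrt{3173}}{19}$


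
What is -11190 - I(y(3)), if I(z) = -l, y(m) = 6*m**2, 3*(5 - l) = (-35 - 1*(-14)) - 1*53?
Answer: -33481/3 ≈ -11160.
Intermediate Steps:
l = 89/3 (l = 5 - ((-35 - 1*(-14)) - 1*53)/3 = 5 - ((-35 + 14) - 53)/3 = 5 - (-21 - 53)/3 = 5 - 1/3*(-74) = 5 + 74/3 = 89/3 ≈ 29.667)
I(z) = -89/3 (I(z) = -1*89/3 = -89/3)
-11190 - I(y(3)) = -11190 - 1*(-89/3) = -11190 + 89/3 = -33481/3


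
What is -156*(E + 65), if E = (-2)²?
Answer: -10764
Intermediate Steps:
E = 4
-156*(E + 65) = -156*(4 + 65) = -156*69 = -10764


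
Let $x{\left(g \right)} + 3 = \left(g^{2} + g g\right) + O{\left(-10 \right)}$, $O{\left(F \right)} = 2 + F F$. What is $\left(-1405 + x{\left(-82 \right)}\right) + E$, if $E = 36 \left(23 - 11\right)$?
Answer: $12574$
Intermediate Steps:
$O{\left(F \right)} = 2 + F^{2}$
$E = 432$ ($E = 36 \cdot 12 = 432$)
$x{\left(g \right)} = 99 + 2 g^{2}$ ($x{\left(g \right)} = -3 + \left(\left(g^{2} + g g\right) + \left(2 + \left(-10\right)^{2}\right)\right) = -3 + \left(\left(g^{2} + g^{2}\right) + \left(2 + 100\right)\right) = -3 + \left(2 g^{2} + 102\right) = -3 + \left(102 + 2 g^{2}\right) = 99 + 2 g^{2}$)
$\left(-1405 + x{\left(-82 \right)}\right) + E = \left(-1405 + \left(99 + 2 \left(-82\right)^{2}\right)\right) + 432 = \left(-1405 + \left(99 + 2 \cdot 6724\right)\right) + 432 = \left(-1405 + \left(99 + 13448\right)\right) + 432 = \left(-1405 + 13547\right) + 432 = 12142 + 432 = 12574$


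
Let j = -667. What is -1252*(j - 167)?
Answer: 1044168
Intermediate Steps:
-1252*(j - 167) = -1252*(-667 - 167) = -1252*(-834) = 1044168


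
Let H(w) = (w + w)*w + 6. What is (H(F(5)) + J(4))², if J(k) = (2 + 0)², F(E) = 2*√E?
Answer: 2500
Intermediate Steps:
H(w) = 6 + 2*w² (H(w) = (2*w)*w + 6 = 2*w² + 6 = 6 + 2*w²)
J(k) = 4 (J(k) = 2² = 4)
(H(F(5)) + J(4))² = ((6 + 2*(2*√5)²) + 4)² = ((6 + 2*20) + 4)² = ((6 + 40) + 4)² = (46 + 4)² = 50² = 2500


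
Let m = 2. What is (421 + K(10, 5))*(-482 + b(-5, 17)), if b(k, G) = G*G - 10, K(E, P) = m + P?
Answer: -86884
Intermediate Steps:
K(E, P) = 2 + P
b(k, G) = -10 + G² (b(k, G) = G² - 10 = -10 + G²)
(421 + K(10, 5))*(-482 + b(-5, 17)) = (421 + (2 + 5))*(-482 + (-10 + 17²)) = (421 + 7)*(-482 + (-10 + 289)) = 428*(-482 + 279) = 428*(-203) = -86884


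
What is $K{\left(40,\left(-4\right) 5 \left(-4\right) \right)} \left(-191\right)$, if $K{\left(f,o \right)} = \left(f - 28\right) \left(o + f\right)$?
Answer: $-275040$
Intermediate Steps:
$K{\left(f,o \right)} = \left(-28 + f\right) \left(f + o\right)$
$K{\left(40,\left(-4\right) 5 \left(-4\right) \right)} \left(-191\right) = \left(40^{2} - 1120 - 28 \left(-4\right) 5 \left(-4\right) + 40 \left(-4\right) 5 \left(-4\right)\right) \left(-191\right) = \left(1600 - 1120 - 28 \left(\left(-20\right) \left(-4\right)\right) + 40 \left(\left(-20\right) \left(-4\right)\right)\right) \left(-191\right) = \left(1600 - 1120 - 2240 + 40 \cdot 80\right) \left(-191\right) = \left(1600 - 1120 - 2240 + 3200\right) \left(-191\right) = 1440 \left(-191\right) = -275040$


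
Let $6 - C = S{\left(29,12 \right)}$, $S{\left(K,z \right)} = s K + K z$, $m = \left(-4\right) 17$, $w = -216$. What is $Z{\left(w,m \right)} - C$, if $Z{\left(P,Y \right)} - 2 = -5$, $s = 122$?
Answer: $3877$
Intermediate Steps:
$m = -68$
$S{\left(K,z \right)} = 122 K + K z$
$C = -3880$ ($C = 6 - 29 \left(122 + 12\right) = 6 - 29 \cdot 134 = 6 - 3886 = -3880$)
$Z{\left(P,Y \right)} = -3$ ($Z{\left(P,Y \right)} = 2 - 5 = -3$)
$Z{\left(w,m \right)} - C = -3 - -3880 = -3 + 3880 = 3877$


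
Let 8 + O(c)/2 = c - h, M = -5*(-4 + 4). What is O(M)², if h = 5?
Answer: 676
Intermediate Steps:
M = 0 (M = -5*0 = 0)
O(c) = -26 + 2*c (O(c) = -16 + 2*(c - 1*5) = -16 + 2*(c - 5) = -16 + 2*(-5 + c) = -16 + (-10 + 2*c) = -26 + 2*c)
O(M)² = (-26 + 2*0)² = (-26 + 0)² = (-26)² = 676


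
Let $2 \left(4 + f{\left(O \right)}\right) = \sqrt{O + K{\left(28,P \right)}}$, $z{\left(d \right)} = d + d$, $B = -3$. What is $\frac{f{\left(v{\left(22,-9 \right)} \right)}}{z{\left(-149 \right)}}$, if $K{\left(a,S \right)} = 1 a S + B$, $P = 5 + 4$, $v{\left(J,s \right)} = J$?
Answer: $\frac{2}{149} - \frac{\sqrt{271}}{596} \approx -0.014198$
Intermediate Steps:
$P = 9$
$K{\left(a,S \right)} = -3 + S a$ ($K{\left(a,S \right)} = 1 a S - 3 = 1 S a - 3 = S a - 3 = -3 + S a$)
$z{\left(d \right)} = 2 d$
$f{\left(O \right)} = -4 + \frac{\sqrt{249 + O}}{2}$ ($f{\left(O \right)} = -4 + \frac{\sqrt{O + \left(-3 + 9 \cdot 28\right)}}{2} = -4 + \frac{\sqrt{O + \left(-3 + 252\right)}}{2} = -4 + \frac{\sqrt{O + 249}}{2} = -4 + \frac{\sqrt{249 + O}}{2}$)
$\frac{f{\left(v{\left(22,-9 \right)} \right)}}{z{\left(-149 \right)}} = \frac{-4 + \frac{\sqrt{249 + 22}}{2}}{2 \left(-149\right)} = \frac{-4 + \frac{\sqrt{271}}{2}}{-298} = \left(-4 + \frac{\sqrt{271}}{2}\right) \left(- \frac{1}{298}\right) = \frac{2}{149} - \frac{\sqrt{271}}{596}$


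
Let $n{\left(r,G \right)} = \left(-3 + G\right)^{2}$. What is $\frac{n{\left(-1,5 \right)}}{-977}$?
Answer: $- \frac{4}{977} \approx -0.0040942$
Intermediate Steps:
$\frac{n{\left(-1,5 \right)}}{-977} = \frac{\left(-3 + 5\right)^{2}}{-977} = 2^{2} \left(- \frac{1}{977}\right) = 4 \left(- \frac{1}{977}\right) = - \frac{4}{977}$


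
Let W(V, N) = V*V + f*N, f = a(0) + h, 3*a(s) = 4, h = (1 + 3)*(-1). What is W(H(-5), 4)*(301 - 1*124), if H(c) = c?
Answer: 2537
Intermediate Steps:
h = -4 (h = 4*(-1) = -4)
a(s) = 4/3 (a(s) = (⅓)*4 = 4/3)
f = -8/3 (f = 4/3 - 4 = -8/3 ≈ -2.6667)
W(V, N) = V² - 8*N/3 (W(V, N) = V*V - 8*N/3 = V² - 8*N/3)
W(H(-5), 4)*(301 - 1*124) = ((-5)² - 8/3*4)*(301 - 1*124) = (25 - 32/3)*(301 - 124) = (43/3)*177 = 2537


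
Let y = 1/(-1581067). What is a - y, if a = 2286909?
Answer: 3615756351904/1581067 ≈ 2.2869e+6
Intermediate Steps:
y = -1/1581067 ≈ -6.3248e-7
a - y = 2286909 - 1*(-1/1581067) = 2286909 + 1/1581067 = 3615756351904/1581067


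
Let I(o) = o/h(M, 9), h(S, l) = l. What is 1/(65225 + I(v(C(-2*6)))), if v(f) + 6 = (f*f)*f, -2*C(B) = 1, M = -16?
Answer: 72/4696151 ≈ 1.5332e-5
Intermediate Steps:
C(B) = -½ (C(B) = -½*1 = -½)
v(f) = -6 + f³ (v(f) = -6 + (f*f)*f = -6 + f²*f = -6 + f³)
I(o) = o/9
1/(65225 + I(v(C(-2*6)))) = 1/(65225 + (-6 + (-½)³)/9) = 1/(65225 + (-6 - ⅛)/9) = 1/(65225 + (⅑)*(-49/8)) = 1/(65225 - 49/72) = 1/(4696151/72) = 72/4696151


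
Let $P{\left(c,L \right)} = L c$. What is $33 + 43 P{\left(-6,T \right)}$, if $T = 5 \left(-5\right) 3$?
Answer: $19383$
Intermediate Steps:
$T = -75$ ($T = \left(-25\right) 3 = -75$)
$33 + 43 P{\left(-6,T \right)} = 33 + 43 \left(\left(-75\right) \left(-6\right)\right) = 33 + 43 \cdot 450 = 33 + 19350 = 19383$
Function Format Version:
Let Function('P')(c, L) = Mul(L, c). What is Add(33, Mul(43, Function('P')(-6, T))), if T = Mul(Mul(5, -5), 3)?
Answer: 19383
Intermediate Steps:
T = -75 (T = Mul(-25, 3) = -75)
Add(33, Mul(43, Function('P')(-6, T))) = Add(33, Mul(43, Mul(-75, -6))) = Add(33, Mul(43, 450)) = Add(33, 19350) = 19383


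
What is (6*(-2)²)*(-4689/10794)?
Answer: -18756/1799 ≈ -10.426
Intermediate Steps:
(6*(-2)²)*(-4689/10794) = (6*4)*(-4689*1/10794) = 24*(-1563/3598) = -18756/1799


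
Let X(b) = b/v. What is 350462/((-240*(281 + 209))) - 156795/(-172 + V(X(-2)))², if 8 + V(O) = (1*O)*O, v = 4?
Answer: -34014332713/4342472400 ≈ -7.8329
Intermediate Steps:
X(b) = b/4
V(O) = -8 + O² (V(O) = -8 + (1*O)*O = -8 + O*O = -8 + O²)
350462/((-240*(281 + 209))) - 156795/(-172 + V(X(-2)))² = 350462/((-240*(281 + 209))) - 156795/(-172 + (-8 + ((¼)*(-2))²))² = 350462/((-240*490)) - 156795/(-172 + (-8 + (-½)²))² = 350462/(-117600) - 156795/(-172 + (-8 + ¼))² = 350462*(-1/117600) - 156795/(-172 - 31/4)² = -25033/8400 - 156795/((-719/4)²) = -25033/8400 - 156795/516961/16 = -25033/8400 - 156795*16/516961 = -25033/8400 - 2508720/516961 = -34014332713/4342472400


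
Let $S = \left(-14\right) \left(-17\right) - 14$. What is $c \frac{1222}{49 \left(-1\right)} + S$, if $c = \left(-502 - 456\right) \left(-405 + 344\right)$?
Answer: $- \frac{71400260}{49} \approx -1.4571 \cdot 10^{6}$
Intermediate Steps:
$S = 224$ ($S = 238 - 14 = 224$)
$c = 58438$ ($c = \left(-958\right) \left(-61\right) = 58438$)
$c \frac{1222}{49 \left(-1\right)} + S = 58438 \frac{1222}{49 \left(-1\right)} + 224 = 58438 \frac{1222}{-49} + 224 = 58438 \cdot 1222 \left(- \frac{1}{49}\right) + 224 = 58438 \left(- \frac{1222}{49}\right) + 224 = - \frac{71411236}{49} + 224 = - \frac{71400260}{49}$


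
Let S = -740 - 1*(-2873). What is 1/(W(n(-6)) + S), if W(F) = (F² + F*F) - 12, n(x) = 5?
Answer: 1/2171 ≈ 0.00046062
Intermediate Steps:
S = 2133 (S = -740 + 2873 = 2133)
W(F) = -12 + 2*F² (W(F) = (F² + F²) - 12 = 2*F² - 12 = -12 + 2*F²)
1/(W(n(-6)) + S) = 1/((-12 + 2*5²) + 2133) = 1/((-12 + 2*25) + 2133) = 1/((-12 + 50) + 2133) = 1/(38 + 2133) = 1/2171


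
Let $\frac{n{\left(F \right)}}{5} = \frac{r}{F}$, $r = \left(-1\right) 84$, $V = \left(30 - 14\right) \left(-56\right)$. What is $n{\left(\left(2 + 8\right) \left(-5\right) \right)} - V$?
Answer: $\frac{4522}{5} \approx 904.4$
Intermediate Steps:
$V = -896$ ($V = 16 \left(-56\right) = -896$)
$r = -84$
$n{\left(F \right)} = - \frac{420}{F}$ ($n{\left(F \right)} = 5 \left(- \frac{84}{F}\right) = - \frac{420}{F}$)
$n{\left(\left(2 + 8\right) \left(-5\right) \right)} - V = - \frac{420}{\left(2 + 8\right) \left(-5\right)} - -896 = - \frac{420}{10 \left(-5\right)} + 896 = - \frac{420}{-50} + 896 = \left(-420\right) \left(- \frac{1}{50}\right) + 896 = \frac{42}{5} + 896 = \frac{4522}{5}$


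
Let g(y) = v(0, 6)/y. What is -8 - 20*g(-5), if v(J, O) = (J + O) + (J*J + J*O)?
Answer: 16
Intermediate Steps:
v(J, O) = J + O + J² + J*O (v(J, O) = (J + O) + (J² + J*O) = J + O + J² + J*O)
g(y) = 6/y (g(y) = (0 + 6 + 0² + 0*6)/y = (0 + 6 + 0 + 0)/y = 6/y)
-8 - 20*g(-5) = -8 - 120/(-5) = -8 - 120*(-1)/5 = -8 - 20*(-6/5) = -8 + 24 = 16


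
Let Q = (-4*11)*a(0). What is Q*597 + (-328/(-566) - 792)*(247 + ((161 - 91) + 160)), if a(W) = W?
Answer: -106834644/283 ≈ -3.7751e+5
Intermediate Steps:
Q = 0 (Q = -4*11*0 = -44*0 = 0)
Q*597 + (-328/(-566) - 792)*(247 + ((161 - 91) + 160)) = 0*597 + (-328/(-566) - 792)*(247 + ((161 - 91) + 160)) = 0 + (-328*(-1/566) - 792)*(247 + (70 + 160)) = 0 + (164/283 - 792)*(247 + 230) = 0 - 223972/283*477 = 0 - 106834644/283 = -106834644/283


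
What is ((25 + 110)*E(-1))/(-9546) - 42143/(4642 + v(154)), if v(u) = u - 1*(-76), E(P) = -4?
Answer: -66611033/7751352 ≈ -8.5935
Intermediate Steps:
v(u) = 76 + u (v(u) = u + 76 = 76 + u)
((25 + 110)*E(-1))/(-9546) - 42143/(4642 + v(154)) = ((25 + 110)*(-4))/(-9546) - 42143/(4642 + (76 + 154)) = (135*(-4))*(-1/9546) - 42143/(4642 + 230) = -540*(-1/9546) - 42143/4872 = 90/1591 - 42143*1/4872 = 90/1591 - 42143/4872 = -66611033/7751352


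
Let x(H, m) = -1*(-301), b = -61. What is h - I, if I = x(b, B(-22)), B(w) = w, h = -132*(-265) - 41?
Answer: 34638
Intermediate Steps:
h = 34939 (h = 34980 - 41 = 34939)
x(H, m) = 301
I = 301
h - I = 34939 - 1*301 = 34939 - 301 = 34638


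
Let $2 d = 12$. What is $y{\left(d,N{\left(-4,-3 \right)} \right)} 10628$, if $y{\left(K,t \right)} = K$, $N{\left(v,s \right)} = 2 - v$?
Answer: $63768$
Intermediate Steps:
$d = 6$ ($d = \frac{1}{2} \cdot 12 = 6$)
$y{\left(d,N{\left(-4,-3 \right)} \right)} 10628 = 6 \cdot 10628 = 63768$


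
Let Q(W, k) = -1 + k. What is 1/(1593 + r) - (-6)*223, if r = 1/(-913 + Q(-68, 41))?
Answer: 1860741417/1390688 ≈ 1338.0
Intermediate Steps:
r = -1/873 (r = 1/(-913 + (-1 + 41)) = 1/(-913 + 40) = 1/(-873) = -1/873 ≈ -0.0011455)
1/(1593 + r) - (-6)*223 = 1/(1593 - 1/873) - (-6)*223 = 1/(1390688/873) - 1*(-1338) = 873/1390688 + 1338 = 1860741417/1390688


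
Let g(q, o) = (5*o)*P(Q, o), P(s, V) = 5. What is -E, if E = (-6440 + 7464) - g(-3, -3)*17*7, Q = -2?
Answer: -9949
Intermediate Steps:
g(q, o) = 25*o (g(q, o) = (5*o)*5 = 25*o)
E = 9949 (E = (-6440 + 7464) - (25*(-3))*17*7 = 1024 - (-75*17)*7 = 1024 - (-1275)*7 = 1024 - 1*(-8925) = 1024 + 8925 = 9949)
-E = -1*9949 = -9949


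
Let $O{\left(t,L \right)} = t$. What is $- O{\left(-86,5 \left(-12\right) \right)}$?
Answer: $86$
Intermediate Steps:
$- O{\left(-86,5 \left(-12\right) \right)} = \left(-1\right) \left(-86\right) = 86$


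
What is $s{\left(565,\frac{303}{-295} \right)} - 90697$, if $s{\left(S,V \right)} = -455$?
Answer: $-91152$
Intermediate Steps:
$s{\left(565,\frac{303}{-295} \right)} - 90697 = -455 - 90697 = -91152$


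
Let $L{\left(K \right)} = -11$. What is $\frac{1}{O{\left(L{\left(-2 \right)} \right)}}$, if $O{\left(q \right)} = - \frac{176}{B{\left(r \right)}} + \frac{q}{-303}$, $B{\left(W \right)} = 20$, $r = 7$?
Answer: $- \frac{1515}{13277} \approx -0.11411$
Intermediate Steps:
$O{\left(q \right)} = - \frac{44}{5} - \frac{q}{303}$ ($O{\left(q \right)} = - \frac{176}{20} + \frac{q}{-303} = \left(-176\right) \frac{1}{20} + q \left(- \frac{1}{303}\right) = - \frac{44}{5} - \frac{q}{303}$)
$\frac{1}{O{\left(L{\left(-2 \right)} \right)}} = \frac{1}{- \frac{44}{5} - - \frac{11}{303}} = \frac{1}{- \frac{44}{5} + \frac{11}{303}} = \frac{1}{- \frac{13277}{1515}} = - \frac{1515}{13277}$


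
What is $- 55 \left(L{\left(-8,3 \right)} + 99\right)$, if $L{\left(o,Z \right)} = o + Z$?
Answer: $-5170$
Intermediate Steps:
$L{\left(o,Z \right)} = Z + o$
$- 55 \left(L{\left(-8,3 \right)} + 99\right) = - 55 \left(\left(3 - 8\right) + 99\right) = - 55 \left(-5 + 99\right) = \left(-55\right) 94 = -5170$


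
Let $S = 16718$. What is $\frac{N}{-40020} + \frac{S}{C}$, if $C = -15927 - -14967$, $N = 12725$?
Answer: $- \frac{5677253}{320160} \approx -17.733$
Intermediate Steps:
$C = -960$ ($C = -15927 + 14967 = -960$)
$\frac{N}{-40020} + \frac{S}{C} = \frac{12725}{-40020} + \frac{16718}{-960} = 12725 \left(- \frac{1}{40020}\right) + 16718 \left(- \frac{1}{960}\right) = - \frac{2545}{8004} - \frac{8359}{480} = - \frac{5677253}{320160}$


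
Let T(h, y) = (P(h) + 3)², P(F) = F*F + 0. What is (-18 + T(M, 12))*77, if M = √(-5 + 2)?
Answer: -1386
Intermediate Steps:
P(F) = F² (P(F) = F² + 0 = F²)
M = I*√3 (M = √(-3) = I*√3 ≈ 1.732*I)
T(h, y) = (3 + h²)² (T(h, y) = (h² + 3)² = (3 + h²)²)
(-18 + T(M, 12))*77 = (-18 + (3 + (I*√3)²)²)*77 = (-18 + (3 - 3)²)*77 = (-18 + 0²)*77 = (-18 + 0)*77 = -18*77 = -1386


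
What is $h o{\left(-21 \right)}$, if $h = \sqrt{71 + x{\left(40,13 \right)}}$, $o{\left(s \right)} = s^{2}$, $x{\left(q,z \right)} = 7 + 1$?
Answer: $441 \sqrt{79} \approx 3919.7$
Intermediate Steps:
$x{\left(q,z \right)} = 8$
$h = \sqrt{79}$ ($h = \sqrt{71 + 8} = \sqrt{79} \approx 8.8882$)
$h o{\left(-21 \right)} = \sqrt{79} \left(-21\right)^{2} = \sqrt{79} \cdot 441 = 441 \sqrt{79}$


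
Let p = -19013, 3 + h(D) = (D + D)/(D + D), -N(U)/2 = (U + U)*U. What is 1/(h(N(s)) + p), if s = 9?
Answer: -1/19015 ≈ -5.2590e-5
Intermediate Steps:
N(U) = -4*U**2 (N(U) = -2*(U + U)*U = -2*2*U*U = -4*U**2)
h(D) = -2 (h(D) = -3 + (D + D)/(D + D) = -3 + (2*D)/((2*D)) = -3 + (2*D)*(1/(2*D)) = -3 + 1 = -2)
1/(h(N(s)) + p) = 1/(-2 - 19013) = 1/(-19015) = -1/19015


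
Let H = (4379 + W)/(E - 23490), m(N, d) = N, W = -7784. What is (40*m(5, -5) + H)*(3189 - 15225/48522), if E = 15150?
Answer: 5746715038297/8992744 ≈ 6.3904e+5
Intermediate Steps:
H = 227/556 (H = (4379 - 7784)/(15150 - 23490) = -3405/(-8340) = -3405*(-1/8340) = 227/556 ≈ 0.40827)
(40*m(5, -5) + H)*(3189 - 15225/48522) = (40*5 + 227/556)*(3189 - 15225/48522) = (200 + 227/556)*(3189 - 15225*1/48522) = 111427*(3189 - 5075/16174)/556 = (111427/556)*(51573811/16174) = 5746715038297/8992744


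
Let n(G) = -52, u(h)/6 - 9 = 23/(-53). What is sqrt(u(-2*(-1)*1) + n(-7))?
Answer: 4*I*sqrt(106)/53 ≈ 0.77703*I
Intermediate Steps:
u(h) = 2724/53 (u(h) = 54 + 6*(23/(-53)) = 54 + 6*(23*(-1/53)) = 54 + 6*(-23/53) = 54 - 138/53 = 2724/53)
sqrt(u(-2*(-1)*1) + n(-7)) = sqrt(2724/53 - 52) = sqrt(-32/53) = 4*I*sqrt(106)/53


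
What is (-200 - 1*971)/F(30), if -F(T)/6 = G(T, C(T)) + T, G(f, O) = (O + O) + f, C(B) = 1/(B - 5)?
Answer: 29275/9012 ≈ 3.2484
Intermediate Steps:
C(B) = 1/(-5 + B)
G(f, O) = f + 2*O (G(f, O) = 2*O + f = f + 2*O)
F(T) = -12*T - 12/(-5 + T) (F(T) = -6*((T + 2/(-5 + T)) + T) = -6*(2*T + 2/(-5 + T)) = -12*T - 12/(-5 + T))
(-200 - 1*971)/F(30) = (-200 - 1*971)/((12*(-1 - 1*30*(-5 + 30))/(-5 + 30))) = (-200 - 971)/((12*(-1 - 1*30*25)/25)) = -1171*25/(12*(-1 - 750)) = -1171/(12*(1/25)*(-751)) = -1171/(-9012/25) = -1171*(-25/9012) = 29275/9012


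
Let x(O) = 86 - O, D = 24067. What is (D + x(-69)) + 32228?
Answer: 56450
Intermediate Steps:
(D + x(-69)) + 32228 = (24067 + (86 - 1*(-69))) + 32228 = (24067 + (86 + 69)) + 32228 = (24067 + 155) + 32228 = 24222 + 32228 = 56450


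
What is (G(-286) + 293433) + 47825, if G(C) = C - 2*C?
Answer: 341544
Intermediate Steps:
G(C) = -C
(G(-286) + 293433) + 47825 = (-1*(-286) + 293433) + 47825 = (286 + 293433) + 47825 = 293719 + 47825 = 341544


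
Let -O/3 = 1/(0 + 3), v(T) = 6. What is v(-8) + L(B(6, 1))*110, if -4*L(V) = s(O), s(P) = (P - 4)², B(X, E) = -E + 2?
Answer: -1363/2 ≈ -681.50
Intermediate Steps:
O = -1 (O = -3/(0 + 3) = -3/3 = -3*⅓ = -1)
B(X, E) = 2 - E
s(P) = (-4 + P)²
L(V) = -25/4 (L(V) = -(-4 - 1)²/4 = -¼*(-5)² = -¼*25 = -25/4)
v(-8) + L(B(6, 1))*110 = 6 - 25/4*110 = 6 - 1375/2 = -1363/2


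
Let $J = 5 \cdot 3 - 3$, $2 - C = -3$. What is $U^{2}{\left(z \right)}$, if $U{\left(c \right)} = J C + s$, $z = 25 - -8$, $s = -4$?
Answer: $3136$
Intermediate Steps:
$C = 5$ ($C = 2 - -3 = 2 + 3 = 5$)
$J = 12$ ($J = 15 - 3 = 12$)
$z = 33$ ($z = 25 + 8 = 33$)
$U{\left(c \right)} = 56$ ($U{\left(c \right)} = 12 \cdot 5 - 4 = 60 - 4 = 56$)
$U^{2}{\left(z \right)} = 56^{2} = 3136$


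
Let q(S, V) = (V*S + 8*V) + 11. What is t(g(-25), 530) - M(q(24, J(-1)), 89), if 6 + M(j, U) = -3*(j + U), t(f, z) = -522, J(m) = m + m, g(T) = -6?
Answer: -408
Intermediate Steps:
J(m) = 2*m
q(S, V) = 11 + 8*V + S*V (q(S, V) = (S*V + 8*V) + 11 = (8*V + S*V) + 11 = 11 + 8*V + S*V)
M(j, U) = -6 - 3*U - 3*j (M(j, U) = -6 - 3*(j + U) = -6 - 3*(U + j) = -6 + (-3*U - 3*j) = -6 - 3*U - 3*j)
t(g(-25), 530) - M(q(24, J(-1)), 89) = -522 - (-6 - 3*89 - 3*(11 + 8*(2*(-1)) + 24*(2*(-1)))) = -522 - (-6 - 267 - 3*(11 + 8*(-2) + 24*(-2))) = -522 - (-6 - 267 - 3*(11 - 16 - 48)) = -522 - (-6 - 267 - 3*(-53)) = -522 - (-6 - 267 + 159) = -522 - 1*(-114) = -522 + 114 = -408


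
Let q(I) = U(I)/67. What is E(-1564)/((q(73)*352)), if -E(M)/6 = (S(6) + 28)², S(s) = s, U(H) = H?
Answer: -58089/3212 ≈ -18.085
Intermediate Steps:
E(M) = -6936 (E(M) = -6*(6 + 28)² = -6*34² = -6*1156 = -6936)
q(I) = I/67
E(-1564)/((q(73)*352)) = -6936/(((1/67)*73)*352) = -6936/((73/67)*352) = -6936/25696/67 = -6936*67/25696 = -58089/3212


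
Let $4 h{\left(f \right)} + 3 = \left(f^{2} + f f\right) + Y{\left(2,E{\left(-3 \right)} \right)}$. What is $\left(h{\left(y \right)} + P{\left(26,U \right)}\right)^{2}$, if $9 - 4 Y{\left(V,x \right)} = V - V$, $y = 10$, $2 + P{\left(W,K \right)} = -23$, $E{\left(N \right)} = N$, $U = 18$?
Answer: $\frac{157609}{256} \approx 615.66$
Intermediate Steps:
$P{\left(W,K \right)} = -25$ ($P{\left(W,K \right)} = -2 - 23 = -25$)
$Y{\left(V,x \right)} = \frac{9}{4}$ ($Y{\left(V,x \right)} = \frac{9}{4} - \frac{V - V}{4} = \frac{9}{4} - 0 = \frac{9}{4} + 0 = \frac{9}{4}$)
$h{\left(f \right)} = - \frac{3}{16} + \frac{f^{2}}{2}$ ($h{\left(f \right)} = - \frac{3}{4} + \frac{\left(f^{2} + f f\right) + \frac{9}{4}}{4} = - \frac{3}{4} + \frac{\left(f^{2} + f^{2}\right) + \frac{9}{4}}{4} = - \frac{3}{4} + \frac{2 f^{2} + \frac{9}{4}}{4} = - \frac{3}{4} + \frac{\frac{9}{4} + 2 f^{2}}{4} = - \frac{3}{4} + \left(\frac{9}{16} + \frac{f^{2}}{2}\right) = - \frac{3}{16} + \frac{f^{2}}{2}$)
$\left(h{\left(y \right)} + P{\left(26,U \right)}\right)^{2} = \left(\left(- \frac{3}{16} + \frac{10^{2}}{2}\right) - 25\right)^{2} = \left(\left(- \frac{3}{16} + \frac{1}{2} \cdot 100\right) - 25\right)^{2} = \left(\left(- \frac{3}{16} + 50\right) - 25\right)^{2} = \left(\frac{797}{16} - 25\right)^{2} = \left(\frac{397}{16}\right)^{2} = \frac{157609}{256}$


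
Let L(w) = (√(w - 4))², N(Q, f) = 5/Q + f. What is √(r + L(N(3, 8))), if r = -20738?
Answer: 41*I*√111/3 ≈ 143.99*I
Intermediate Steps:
N(Q, f) = f + 5/Q
L(w) = -4 + w (L(w) = (√(-4 + w))² = -4 + w)
√(r + L(N(3, 8))) = √(-20738 + (-4 + (8 + 5/3))) = √(-20738 + (-4 + 29/3)) = √(-20738 + 17/3) = √(-62197/3) = 41*I*√111/3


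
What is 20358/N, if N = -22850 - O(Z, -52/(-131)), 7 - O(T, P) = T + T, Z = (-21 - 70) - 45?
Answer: -20358/23129 ≈ -0.88019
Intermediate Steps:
Z = -136 (Z = -91 - 45 = -136)
O(T, P) = 7 - 2*T (O(T, P) = 7 - (T + T) = 7 - 2*T)
N = -23129 (N = -22850 - (7 - 2*(-136)) = -22850 - (7 + 272) = -22850 - 1*279 = -22850 - 279 = -23129)
20358/N = 20358/(-23129) = 20358*(-1/23129) = -20358/23129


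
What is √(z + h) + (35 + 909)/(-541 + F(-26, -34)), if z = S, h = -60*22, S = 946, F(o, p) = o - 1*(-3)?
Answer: -236/141 + I*√374 ≈ -1.6738 + 19.339*I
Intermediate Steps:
F(o, p) = 3 + o (F(o, p) = o + 3 = 3 + o)
h = -1320
z = 946
√(z + h) + (35 + 909)/(-541 + F(-26, -34)) = √(946 - 1320) + (35 + 909)/(-541 + (3 - 26)) = √(-374) + 944/(-541 - 23) = I*√374 + 944/(-564) = I*√374 + 944*(-1/564) = I*√374 - 236/141 = -236/141 + I*√374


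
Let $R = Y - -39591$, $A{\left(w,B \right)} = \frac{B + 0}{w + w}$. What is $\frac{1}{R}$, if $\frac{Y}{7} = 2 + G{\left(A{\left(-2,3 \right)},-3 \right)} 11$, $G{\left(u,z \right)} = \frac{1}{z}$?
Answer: $\frac{3}{118738} \approx 2.5266 \cdot 10^{-5}$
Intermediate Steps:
$A{\left(w,B \right)} = \frac{B}{2 w}$
$Y = - \frac{35}{3}$ ($Y = 7 \left(2 + \frac{1}{-3} \cdot 11\right) = 7 \left(2 - \frac{11}{3}\right) = 7 \left(- \frac{5}{3}\right) = - \frac{35}{3} \approx -11.667$)
$R = \frac{118738}{3}$ ($R = - \frac{35}{3} - -39591 = - \frac{35}{3} + 39591 = \frac{118738}{3} \approx 39579.0$)
$\frac{1}{R} = \frac{1}{\frac{118738}{3}} = \frac{3}{118738}$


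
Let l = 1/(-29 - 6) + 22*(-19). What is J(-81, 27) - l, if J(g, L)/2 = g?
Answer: 8961/35 ≈ 256.03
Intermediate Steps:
J(g, L) = 2*g
l = -14631/35 (l = 1/(-35) - 418 = -1/35 - 418 = -14631/35 ≈ -418.03)
J(-81, 27) - l = 2*(-81) - 1*(-14631/35) = -162 + 14631/35 = 8961/35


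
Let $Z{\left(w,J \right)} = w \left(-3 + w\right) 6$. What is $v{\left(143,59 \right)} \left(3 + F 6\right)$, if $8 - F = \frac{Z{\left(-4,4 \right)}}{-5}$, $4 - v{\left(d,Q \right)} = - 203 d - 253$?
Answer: $\frac{36988218}{5} \approx 7.3976 \cdot 10^{6}$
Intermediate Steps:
$Z{\left(w,J \right)} = 6 w \left(-3 + w\right)$
$v{\left(d,Q \right)} = 257 + 203 d$ ($v{\left(d,Q \right)} = 4 - \left(- 203 d - 253\right) = 4 - \left(-253 - 203 d\right) = 4 + \left(253 + 203 d\right) = 257 + 203 d$)
$F = \frac{208}{5}$ ($F = 8 - \frac{6 \left(-4\right) \left(-3 - 4\right)}{-5} = 8 - 6 \left(-4\right) \left(-7\right) \left(- \frac{1}{5}\right) = 8 - 168 \left(- \frac{1}{5}\right) = 8 - - \frac{168}{5} = 8 + \frac{168}{5} = \frac{208}{5} \approx 41.6$)
$v{\left(143,59 \right)} \left(3 + F 6\right) = \left(257 + 203 \cdot 143\right) \left(3 + \frac{208}{5} \cdot 6\right) = \left(257 + 29029\right) \left(3 + \frac{1248}{5}\right) = 29286 \cdot \frac{1263}{5} = \frac{36988218}{5}$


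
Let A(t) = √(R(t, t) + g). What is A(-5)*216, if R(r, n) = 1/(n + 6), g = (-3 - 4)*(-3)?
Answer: 216*√22 ≈ 1013.1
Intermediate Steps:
g = 21 (g = -7*(-3) = 21)
R(r, n) = 1/(6 + n)
A(t) = √(21 + 1/(6 + t)) (A(t) = √(1/(6 + t) + 21) = √(21 + 1/(6 + t)))
A(-5)*216 = √((127 + 21*(-5))/(6 - 5))*216 = √((127 - 105)/1)*216 = √(1*22)*216 = √22*216 = 216*√22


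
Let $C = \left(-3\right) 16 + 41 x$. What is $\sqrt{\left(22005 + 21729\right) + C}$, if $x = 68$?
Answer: $\sqrt{46474} \approx 215.58$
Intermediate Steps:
$C = 2740$ ($C = \left(-3\right) 16 + 41 \cdot 68 = -48 + 2788 = 2740$)
$\sqrt{\left(22005 + 21729\right) + C} = \sqrt{\left(22005 + 21729\right) + 2740} = \sqrt{43734 + 2740} = \sqrt{46474}$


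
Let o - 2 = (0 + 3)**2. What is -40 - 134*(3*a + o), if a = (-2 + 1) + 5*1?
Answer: -3122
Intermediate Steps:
a = 4 (a = -1 + 5 = 4)
o = 11 (o = 2 + (0 + 3)**2 = 2 + 3**2 = 2 + 9 = 11)
-40 - 134*(3*a + o) = -40 - 134*(3*4 + 11) = -40 - 134*(12 + 11) = -40 - 134*23 = -40 - 3082 = -3122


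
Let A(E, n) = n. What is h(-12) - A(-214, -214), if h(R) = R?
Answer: 202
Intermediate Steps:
h(-12) - A(-214, -214) = -12 - 1*(-214) = -12 + 214 = 202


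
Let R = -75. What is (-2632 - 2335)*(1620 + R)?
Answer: -7674015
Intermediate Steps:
(-2632 - 2335)*(1620 + R) = (-2632 - 2335)*(1620 - 75) = -4967*1545 = -7674015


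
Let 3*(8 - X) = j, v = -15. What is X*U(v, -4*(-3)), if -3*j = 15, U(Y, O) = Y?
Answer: -145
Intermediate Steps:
j = -5 (j = -⅓*15 = -5)
X = 29/3 (X = 8 - ⅓*(-5) = 8 + 5/3 = 29/3 ≈ 9.6667)
X*U(v, -4*(-3)) = (29/3)*(-15) = -145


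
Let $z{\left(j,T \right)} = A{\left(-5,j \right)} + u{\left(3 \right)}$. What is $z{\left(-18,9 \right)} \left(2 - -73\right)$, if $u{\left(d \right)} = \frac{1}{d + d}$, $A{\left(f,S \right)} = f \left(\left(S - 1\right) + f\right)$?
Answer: $\frac{18025}{2} \approx 9012.5$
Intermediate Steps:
$A{\left(f,S \right)} = f \left(-1 + S + f\right)$ ($A{\left(f,S \right)} = f \left(\left(-1 + S\right) + f\right) = f \left(-1 + S + f\right)$)
$u{\left(d \right)} = \frac{1}{2 d}$
$z{\left(j,T \right)} = \frac{181}{6} - 5 j$ ($z{\left(j,T \right)} = - 5 \left(-1 + j - 5\right) + \frac{1}{2 \cdot 3} = - 5 \left(-6 + j\right) + \frac{1}{2} \cdot \frac{1}{3} = \left(30 - 5 j\right) + \frac{1}{6} = \frac{181}{6} - 5 j$)
$z{\left(-18,9 \right)} \left(2 - -73\right) = \left(\frac{181}{6} - -90\right) \left(2 - -73\right) = \left(\frac{181}{6} + 90\right) \left(2 + 73\right) = \frac{721}{6} \cdot 75 = \frac{18025}{2}$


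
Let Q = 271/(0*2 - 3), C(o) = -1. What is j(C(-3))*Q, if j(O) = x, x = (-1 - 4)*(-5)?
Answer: -6775/3 ≈ -2258.3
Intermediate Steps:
x = 25 (x = -5*(-5) = 25)
j(O) = 25
Q = -271/3 (Q = 271/(0 - 3) = 271/(-3) = 271*(-⅓) = -271/3 ≈ -90.333)
j(C(-3))*Q = 25*(-271/3) = -6775/3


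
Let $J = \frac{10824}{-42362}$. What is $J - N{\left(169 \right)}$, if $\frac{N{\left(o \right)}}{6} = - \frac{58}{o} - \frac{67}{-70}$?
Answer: $- \frac{493524789}{125285615} \approx -3.9392$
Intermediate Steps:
$J = - \frac{5412}{21181}$ ($J = 10824 \left(- \frac{1}{42362}\right) = - \frac{5412}{21181} \approx -0.25551$)
$N{\left(o \right)} = \frac{201}{35} - \frac{348}{o}$ ($N{\left(o \right)} = 6 \left(- \frac{58}{o} - \frac{67}{-70}\right) = 6 \left(- \frac{58}{o} - - \frac{67}{70}\right) = 6 \left(- \frac{58}{o} + \frac{67}{70}\right) = 6 \left(\frac{67}{70} - \frac{58}{o}\right) = \frac{201}{35} - \frac{348}{o}$)
$J - N{\left(169 \right)} = - \frac{5412}{21181} - \left(\frac{201}{35} - \frac{348}{169}\right) = - \frac{5412}{21181} - \frac{21789}{5915} = - \frac{493524789}{125285615}$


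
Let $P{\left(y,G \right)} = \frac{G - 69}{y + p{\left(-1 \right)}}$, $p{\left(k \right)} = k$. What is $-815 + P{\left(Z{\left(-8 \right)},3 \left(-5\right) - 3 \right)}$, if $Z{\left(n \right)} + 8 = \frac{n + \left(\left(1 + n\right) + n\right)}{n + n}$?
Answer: $- \frac{97223}{121} \approx -803.5$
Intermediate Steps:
$Z{\left(n \right)} = -8 + \frac{1 + 3 n}{2 n}$ ($Z{\left(n \right)} = -8 + \frac{n + \left(\left(1 + n\right) + n\right)}{n + n} = -8 + \frac{n + \left(1 + 2 n\right)}{2 n} = -8 + \left(1 + 3 n\right) \frac{1}{2 n} = -8 + \frac{1 + 3 n}{2 n}$)
$P{\left(y,G \right)} = \frac{-69 + G}{-1 + y}$ ($P{\left(y,G \right)} = \frac{G - 69}{y - 1} = \frac{-69 + G}{-1 + y}$)
$-815 + P{\left(Z{\left(-8 \right)},3 \left(-5\right) - 3 \right)} = -815 + \frac{-69 + \left(3 \left(-5\right) - 3\right)}{-1 + \frac{1 - -104}{2 \left(-8\right)}} = -815 + \frac{-69 - 18}{-1 + \frac{1}{2} \left(- \frac{1}{8}\right) \left(1 + 104\right)} = -815 + \frac{-69 - 18}{-1 + \frac{1}{2} \left(- \frac{1}{8}\right) 105} = -815 + \frac{1}{-1 - \frac{105}{16}} \left(-87\right) = -815 + \frac{1}{- \frac{121}{16}} \left(-87\right) = -815 - - \frac{1392}{121} = -815 + \frac{1392}{121} = - \frac{97223}{121}$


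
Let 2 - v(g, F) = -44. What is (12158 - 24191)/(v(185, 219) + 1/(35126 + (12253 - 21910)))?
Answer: -34052053/130175 ≈ -261.59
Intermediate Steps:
v(g, F) = 46 (v(g, F) = 2 - 1*(-44) = 2 + 44 = 46)
(12158 - 24191)/(v(185, 219) + 1/(35126 + (12253 - 21910))) = (12158 - 24191)/(46 + 1/(35126 + (12253 - 21910))) = -12033/(46 + 1/(35126 - 9657)) = -12033/(46 + 1/25469) = -12033/1171575/25469 = -12033*25469/1171575 = -34052053/130175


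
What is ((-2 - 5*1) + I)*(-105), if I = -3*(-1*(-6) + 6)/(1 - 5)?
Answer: -210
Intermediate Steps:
I = 9 (I = -3*(6 + 6)/(-4) = -36*(-1)/4 = -3*(-3) = 9)
((-2 - 5*1) + I)*(-105) = ((-2 - 5*1) + 9)*(-105) = ((-2 - 5) + 9)*(-105) = (-7 + 9)*(-105) = 2*(-105) = -210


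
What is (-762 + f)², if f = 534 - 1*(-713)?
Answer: 235225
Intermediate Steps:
f = 1247 (f = 534 + 713 = 1247)
(-762 + f)² = (-762 + 1247)² = 485² = 235225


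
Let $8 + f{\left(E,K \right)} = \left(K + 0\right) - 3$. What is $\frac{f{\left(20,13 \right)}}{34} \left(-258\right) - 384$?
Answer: $- \frac{6786}{17} \approx -399.18$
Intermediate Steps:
$f{\left(E,K \right)} = -11 + K$ ($f{\left(E,K \right)} = -8 + \left(\left(K + 0\right) - 3\right) = -8 + \left(K - 3\right) = -8 + \left(-3 + K\right) = -11 + K$)
$\frac{f{\left(20,13 \right)}}{34} \left(-258\right) - 384 = \frac{-11 + 13}{34} \left(-258\right) - 384 = 2 \cdot \frac{1}{34} \left(-258\right) - 384 = \frac{1}{17} \left(-258\right) - 384 = - \frac{258}{17} - 384 = - \frac{6786}{17}$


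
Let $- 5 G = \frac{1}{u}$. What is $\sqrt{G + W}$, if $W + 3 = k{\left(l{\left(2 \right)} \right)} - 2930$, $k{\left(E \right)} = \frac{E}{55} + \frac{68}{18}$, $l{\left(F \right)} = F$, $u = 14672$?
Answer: $\frac{i \sqrt{1072935149930105}}{605220} \approx 54.122 i$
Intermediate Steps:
$k{\left(E \right)} = \frac{34}{9} + \frac{E}{55}$ ($k{\left(E \right)} = E \frac{1}{55} + 68 \cdot \frac{1}{18} = \frac{E}{55} + \frac{34}{9} = \frac{34}{9} + \frac{E}{55}$)
$W = - \frac{1449947}{495}$ ($W = -3 + \left(\left(\frac{34}{9} + \frac{1}{55} \cdot 2\right) - 2930\right) = -3 + \left(\left(\frac{34}{9} + \frac{2}{55}\right) - 2930\right) = -3 + \left(\frac{1888}{495} - 2930\right) = -3 - \frac{1448462}{495} = - \frac{1449947}{495} \approx -2929.2$)
$G = - \frac{1}{73360}$ ($G = - \frac{1}{5 \cdot 14672} = \left(- \frac{1}{5}\right) \frac{1}{14672} = - \frac{1}{73360} \approx -1.3631 \cdot 10^{-5}$)
$\sqrt{G + W} = \sqrt{- \frac{1}{73360} - \frac{1449947}{495}} = \sqrt{- \frac{21273622483}{7262640}} = \frac{i \sqrt{1072935149930105}}{605220}$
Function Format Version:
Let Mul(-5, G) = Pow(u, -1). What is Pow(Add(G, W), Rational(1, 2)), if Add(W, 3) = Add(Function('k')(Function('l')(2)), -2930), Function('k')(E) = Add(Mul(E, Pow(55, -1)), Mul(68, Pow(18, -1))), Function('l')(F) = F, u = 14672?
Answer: Mul(Rational(1, 605220), I, Pow(1072935149930105, Rational(1, 2))) ≈ Mul(54.122, I)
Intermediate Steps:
Function('k')(E) = Add(Rational(34, 9), Mul(Rational(1, 55), E)) (Function('k')(E) = Add(Mul(E, Rational(1, 55)), Mul(68, Rational(1, 18))) = Add(Mul(Rational(1, 55), E), Rational(34, 9)) = Add(Rational(34, 9), Mul(Rational(1, 55), E)))
W = Rational(-1449947, 495) (W = Add(-3, Add(Add(Rational(34, 9), Mul(Rational(1, 55), 2)), -2930)) = Add(-3, Add(Add(Rational(34, 9), Rational(2, 55)), -2930)) = Add(-3, Add(Rational(1888, 495), -2930)) = Add(-3, Rational(-1448462, 495)) = Rational(-1449947, 495) ≈ -2929.2)
G = Rational(-1, 73360) (G = Mul(Rational(-1, 5), Pow(14672, -1)) = Mul(Rational(-1, 5), Rational(1, 14672)) = Rational(-1, 73360) ≈ -1.3631e-5)
Pow(Add(G, W), Rational(1, 2)) = Pow(Add(Rational(-1, 73360), Rational(-1449947, 495)), Rational(1, 2)) = Pow(Rational(-21273622483, 7262640), Rational(1, 2)) = Mul(Rational(1, 605220), I, Pow(1072935149930105, Rational(1, 2)))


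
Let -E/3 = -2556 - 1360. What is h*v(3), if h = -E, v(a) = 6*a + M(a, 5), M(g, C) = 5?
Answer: -270204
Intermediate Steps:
E = 11748 (E = -3*(-2556 - 1360) = -3*(-3916) = 11748)
v(a) = 5 + 6*a (v(a) = 6*a + 5 = 5 + 6*a)
h = -11748 (h = -1*11748 = -11748)
h*v(3) = -11748*(5 + 6*3) = -11748*(5 + 18) = -11748*23 = -270204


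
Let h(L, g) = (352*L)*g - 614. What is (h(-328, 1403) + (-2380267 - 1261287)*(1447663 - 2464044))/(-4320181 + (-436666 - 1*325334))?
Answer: -3701044310692/5082181 ≈ -7.2824e+5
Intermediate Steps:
h(L, g) = -614 + 352*L*g (h(L, g) = 352*L*g - 614 = -614 + 352*L*g)
(h(-328, 1403) + (-2380267 - 1261287)*(1447663 - 2464044))/(-4320181 + (-436666 - 1*325334)) = ((-614 + 352*(-328)*1403) + (-2380267 - 1261287)*(1447663 - 2464044))/(-4320181 + (-436666 - 1*325334)) = ((-614 - 161984768) - 3641554*(-1016381))/(-4320181 + (-436666 - 325334)) = (-161985382 + 3701206296074)/(-4320181 - 762000) = 3701044310692/(-5082181) = 3701044310692*(-1/5082181) = -3701044310692/5082181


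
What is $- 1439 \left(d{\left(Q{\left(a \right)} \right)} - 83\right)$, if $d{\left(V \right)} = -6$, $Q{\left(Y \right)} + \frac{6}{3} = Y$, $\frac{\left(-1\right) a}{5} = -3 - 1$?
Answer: $128071$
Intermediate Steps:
$a = 20$ ($a = - 5 \left(-3 - 1\right) = \left(-5\right) \left(-4\right) = 20$)
$Q{\left(Y \right)} = -2 + Y$
$- 1439 \left(d{\left(Q{\left(a \right)} \right)} - 83\right) = - 1439 \left(-6 - 83\right) = \left(-1439\right) \left(-89\right) = 128071$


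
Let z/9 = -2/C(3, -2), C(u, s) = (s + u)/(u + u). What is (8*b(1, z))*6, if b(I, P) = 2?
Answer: 96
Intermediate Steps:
C(u, s) = (s + u)/(2*u) (C(u, s) = (s + u)/((2*u)) = (s + u)*(1/(2*u)) = (s + u)/(2*u))
z = -108 (z = 9*(-2*6/(-2 + 3)) = 9*(-2/((1/2)*(1/3)*1)) = 9*(-2/1/6) = 9*(-2*6) = 9*(-12) = -108)
(8*b(1, z))*6 = (8*2)*6 = 16*6 = 96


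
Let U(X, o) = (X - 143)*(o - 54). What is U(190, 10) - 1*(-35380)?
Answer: 33312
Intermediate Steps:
U(X, o) = (-143 + X)*(-54 + o)
U(190, 10) - 1*(-35380) = (7722 - 143*10 - 54*190 + 190*10) - 1*(-35380) = (7722 - 1430 - 10260 + 1900) + 35380 = -2068 + 35380 = 33312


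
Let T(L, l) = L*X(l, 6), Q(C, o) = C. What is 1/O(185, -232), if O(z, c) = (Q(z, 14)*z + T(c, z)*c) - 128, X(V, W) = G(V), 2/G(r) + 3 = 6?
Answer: 3/209939 ≈ 1.4290e-5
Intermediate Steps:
G(r) = ⅔ (G(r) = 2/(-3 + 6) = 2/3 = 2*(⅓) = ⅔)
X(V, W) = ⅔
T(L, l) = 2*L/3 (T(L, l) = L*(⅔) = 2*L/3)
O(z, c) = -128 + z² + 2*c²/3 (O(z, c) = (z*z + (2*c/3)*c) - 128 = (z² + 2*c²/3) - 128 = -128 + z² + 2*c²/3)
1/O(185, -232) = 1/(-128 + 185² + (⅔)*(-232)²) = 1/(-128 + 34225 + (⅔)*53824) = 1/(-128 + 34225 + 107648/3) = 1/(209939/3) = 3/209939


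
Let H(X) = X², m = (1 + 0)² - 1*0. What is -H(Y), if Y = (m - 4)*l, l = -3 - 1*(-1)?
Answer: -36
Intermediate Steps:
l = -2 (l = -3 + 1 = -2)
m = 1 (m = 1² + 0 = 1 + 0 = 1)
Y = 6 (Y = (1 - 4)*(-2) = -3*(-2) = 6)
-H(Y) = -1*6² = -1*36 = -36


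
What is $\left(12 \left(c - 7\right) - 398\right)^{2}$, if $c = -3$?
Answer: $268324$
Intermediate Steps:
$\left(12 \left(c - 7\right) - 398\right)^{2} = \left(12 \left(-3 - 7\right) - 398\right)^{2} = \left(12 \left(-10\right) - 398\right)^{2} = \left(-120 - 398\right)^{2} = \left(-518\right)^{2} = 268324$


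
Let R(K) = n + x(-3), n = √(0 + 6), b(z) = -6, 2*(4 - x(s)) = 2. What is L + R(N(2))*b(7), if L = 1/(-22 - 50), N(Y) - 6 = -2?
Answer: -1297/72 - 6*√6 ≈ -32.711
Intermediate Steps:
N(Y) = 4 (N(Y) = 6 - 2 = 4)
x(s) = 3 (x(s) = 4 - ½*2 = 4 - 1 = 3)
L = -1/72 (L = 1/(-72) = -1/72 ≈ -0.013889)
n = √6 ≈ 2.4495
R(K) = 3 + √6 (R(K) = √6 + 3 = 3 + √6)
L + R(N(2))*b(7) = -1/72 + (3 + √6)*(-6) = -1/72 + (-18 - 6*√6) = -1297/72 - 6*√6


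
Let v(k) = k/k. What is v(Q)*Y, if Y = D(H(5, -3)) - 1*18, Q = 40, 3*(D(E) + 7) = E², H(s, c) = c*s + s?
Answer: 25/3 ≈ 8.3333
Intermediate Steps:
H(s, c) = s + c*s
D(E) = -7 + E²/3
v(k) = 1
Y = 25/3 (Y = (-7 + (5*(1 - 3))²/3) - 1*18 = (-7 + (5*(-2))²/3) - 18 = (-7 + (⅓)*(-10)²) - 18 = (-7 + (⅓)*100) - 18 = (-7 + 100/3) - 18 = 79/3 - 18 = 25/3 ≈ 8.3333)
v(Q)*Y = 1*(25/3) = 25/3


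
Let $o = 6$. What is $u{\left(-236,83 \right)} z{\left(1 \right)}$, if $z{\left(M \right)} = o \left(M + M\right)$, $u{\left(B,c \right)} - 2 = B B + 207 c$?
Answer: $874548$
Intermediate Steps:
$u{\left(B,c \right)} = 2 + B^{2} + 207 c$ ($u{\left(B,c \right)} = 2 + \left(B B + 207 c\right) = 2 + \left(B^{2} + 207 c\right) = 2 + B^{2} + 207 c$)
$z{\left(M \right)} = 12 M$ ($z{\left(M \right)} = 6 \left(M + M\right) = 6 \cdot 2 M = 12 M$)
$u{\left(-236,83 \right)} z{\left(1 \right)} = \left(2 + \left(-236\right)^{2} + 207 \cdot 83\right) 12 \cdot 1 = \left(2 + 55696 + 17181\right) 12 = 72879 \cdot 12 = 874548$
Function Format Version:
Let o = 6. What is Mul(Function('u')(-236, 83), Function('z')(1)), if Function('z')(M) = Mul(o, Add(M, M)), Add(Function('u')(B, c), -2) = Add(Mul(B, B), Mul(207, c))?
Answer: 874548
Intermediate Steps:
Function('u')(B, c) = Add(2, Pow(B, 2), Mul(207, c)) (Function('u')(B, c) = Add(2, Add(Mul(B, B), Mul(207, c))) = Add(2, Add(Pow(B, 2), Mul(207, c))) = Add(2, Pow(B, 2), Mul(207, c)))
Function('z')(M) = Mul(12, M) (Function('z')(M) = Mul(6, Add(M, M)) = Mul(6, Mul(2, M)) = Mul(12, M))
Mul(Function('u')(-236, 83), Function('z')(1)) = Mul(Add(2, Pow(-236, 2), Mul(207, 83)), Mul(12, 1)) = Mul(Add(2, 55696, 17181), 12) = Mul(72879, 12) = 874548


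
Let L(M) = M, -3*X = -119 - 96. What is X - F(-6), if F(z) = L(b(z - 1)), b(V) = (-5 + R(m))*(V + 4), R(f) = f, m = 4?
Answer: 206/3 ≈ 68.667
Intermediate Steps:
X = 215/3 (X = -(-119 - 96)/3 = -⅓*(-215) = 215/3 ≈ 71.667)
b(V) = -4 - V (b(V) = (-5 + 4)*(V + 4) = -(4 + V) = -4 - V)
F(z) = -3 - z (F(z) = -4 - (z - 1) = -4 - (-1 + z) = -4 + (1 - z) = -3 - z)
X - F(-6) = 215/3 - (-3 - 1*(-6)) = 215/3 - (-3 + 6) = 215/3 - 1*3 = 215/3 - 3 = 206/3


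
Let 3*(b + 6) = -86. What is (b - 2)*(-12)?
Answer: 440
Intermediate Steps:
b = -104/3 (b = -6 + (1/3)*(-86) = -6 - 86/3 = -104/3 ≈ -34.667)
(b - 2)*(-12) = (-104/3 - 2)*(-12) = -110/3*(-12) = 440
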